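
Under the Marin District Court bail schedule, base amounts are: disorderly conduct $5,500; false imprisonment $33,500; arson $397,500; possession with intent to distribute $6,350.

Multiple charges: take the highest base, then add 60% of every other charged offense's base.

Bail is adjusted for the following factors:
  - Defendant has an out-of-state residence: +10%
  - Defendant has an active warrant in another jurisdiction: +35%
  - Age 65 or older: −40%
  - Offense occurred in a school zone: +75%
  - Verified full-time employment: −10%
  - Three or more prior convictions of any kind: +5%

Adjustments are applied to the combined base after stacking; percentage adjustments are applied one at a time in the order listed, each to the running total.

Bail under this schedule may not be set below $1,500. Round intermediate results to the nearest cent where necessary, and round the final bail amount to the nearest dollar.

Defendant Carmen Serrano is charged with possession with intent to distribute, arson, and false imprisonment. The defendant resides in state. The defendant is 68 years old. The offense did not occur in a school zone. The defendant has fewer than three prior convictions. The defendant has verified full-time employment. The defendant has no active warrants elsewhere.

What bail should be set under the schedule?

$227,561

Base amounts from the schedule: possession with intent to distribute $6,350; arson $397,500; false imprisonment $33,500.
Stacking rule: highest base plus 60% of each additional charge. Highest is arson at $397,500. Additional: $6,350 × 60% = $3,810; $33,500 × 60% = $20,100. Combined base = $397,500 + $23,910 = $421,410.
Age 65 or older (−40%): $421,410 × 0.6 = $252,846.
Verified full-time employment (−10%): $252,846 × 0.9 = $227,561.40.
$227,561.40 is at or above the $1,500 minimum.
Rounded to the nearest dollar: $227,561.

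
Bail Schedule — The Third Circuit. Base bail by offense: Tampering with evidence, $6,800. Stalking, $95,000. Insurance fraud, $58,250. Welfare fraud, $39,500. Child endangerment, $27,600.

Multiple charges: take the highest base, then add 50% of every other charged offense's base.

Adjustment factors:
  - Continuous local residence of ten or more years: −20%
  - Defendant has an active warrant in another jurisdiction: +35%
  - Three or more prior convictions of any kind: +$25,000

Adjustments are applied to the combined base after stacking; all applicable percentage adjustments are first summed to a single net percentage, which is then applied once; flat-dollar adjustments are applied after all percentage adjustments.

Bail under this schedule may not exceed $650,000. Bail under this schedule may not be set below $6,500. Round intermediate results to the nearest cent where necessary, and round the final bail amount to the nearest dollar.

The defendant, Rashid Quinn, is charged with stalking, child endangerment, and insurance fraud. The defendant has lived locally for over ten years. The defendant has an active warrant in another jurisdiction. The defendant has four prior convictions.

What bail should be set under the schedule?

Base amounts from the schedule: stalking $95,000; child endangerment $27,600; insurance fraud $58,250.
Stacking rule: highest base plus 50% of each additional charge. Highest is stalking at $95,000. Additional: $27,600 × 50% = $13,800; $58,250 × 50% = $29,125. Combined base = $95,000 + $42,925 = $137,925.
Net percentage adjustment: −20% +35% = +15%. $137,925 × 1.15 = $158,613.75.
Three or more prior convictions of any kind (+$25,000 flat): $158,613.75 + $25,000 = $183,613.75.
$183,613.75 is within the $650,000 maximum.
$183,613.75 is at or above the $6,500 minimum.
Rounded to the nearest dollar: $183,614.

$183,614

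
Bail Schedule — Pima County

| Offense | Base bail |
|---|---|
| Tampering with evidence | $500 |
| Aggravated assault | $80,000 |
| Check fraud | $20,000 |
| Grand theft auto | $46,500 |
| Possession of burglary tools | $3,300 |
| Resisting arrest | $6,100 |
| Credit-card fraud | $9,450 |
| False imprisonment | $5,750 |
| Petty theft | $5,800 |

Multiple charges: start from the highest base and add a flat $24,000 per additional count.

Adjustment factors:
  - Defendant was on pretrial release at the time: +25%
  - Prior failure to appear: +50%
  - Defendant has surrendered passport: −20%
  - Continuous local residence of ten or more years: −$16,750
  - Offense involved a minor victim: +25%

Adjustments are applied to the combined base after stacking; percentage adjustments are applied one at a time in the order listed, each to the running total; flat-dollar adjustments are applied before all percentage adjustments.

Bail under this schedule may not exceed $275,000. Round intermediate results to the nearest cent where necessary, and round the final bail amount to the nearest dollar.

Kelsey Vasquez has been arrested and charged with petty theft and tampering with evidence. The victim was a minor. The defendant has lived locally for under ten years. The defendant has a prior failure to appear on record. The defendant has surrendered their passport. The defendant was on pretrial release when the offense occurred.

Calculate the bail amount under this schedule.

Base amounts from the schedule: petty theft $5,800; tampering with evidence $500.
Stacking rule: highest base plus $24,000 per additional charge. Highest is petty theft at $5,800; 1 additional charge → +$24,000. Combined base = $29,800.
Defendant was on pretrial release at the time (+25%): $29,800 × 1.25 = $37,250.
Prior failure to appear (+50%): $37,250 × 1.5 = $55,875.
Defendant has surrendered passport (−20%): $55,875 × 0.8 = $44,700.
Offense involved a minor victim (+25%): $44,700 × 1.25 = $55,875.
$55,875 is within the $275,000 maximum.

$55,875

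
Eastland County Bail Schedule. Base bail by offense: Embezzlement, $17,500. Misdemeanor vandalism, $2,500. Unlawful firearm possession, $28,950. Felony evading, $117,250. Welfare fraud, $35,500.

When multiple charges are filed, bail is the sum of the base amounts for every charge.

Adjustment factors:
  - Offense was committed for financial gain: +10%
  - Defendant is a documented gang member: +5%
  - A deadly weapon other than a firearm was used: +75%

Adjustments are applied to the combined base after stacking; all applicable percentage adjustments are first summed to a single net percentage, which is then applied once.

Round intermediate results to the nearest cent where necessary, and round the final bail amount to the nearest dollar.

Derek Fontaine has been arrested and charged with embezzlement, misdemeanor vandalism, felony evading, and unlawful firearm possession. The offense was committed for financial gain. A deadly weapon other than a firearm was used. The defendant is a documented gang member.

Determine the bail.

$315,780

Base amounts from the schedule: embezzlement $17,500; misdemeanor vandalism $2,500; felony evading $117,250; unlawful firearm possession $28,950.
Stacking rule: sum of all bases. $17,500 + $2,500 + $117,250 + $28,950 = $166,200.
Net percentage adjustment: +10% +5% +75% = +90%. $166,200 × 1.9 = $315,780.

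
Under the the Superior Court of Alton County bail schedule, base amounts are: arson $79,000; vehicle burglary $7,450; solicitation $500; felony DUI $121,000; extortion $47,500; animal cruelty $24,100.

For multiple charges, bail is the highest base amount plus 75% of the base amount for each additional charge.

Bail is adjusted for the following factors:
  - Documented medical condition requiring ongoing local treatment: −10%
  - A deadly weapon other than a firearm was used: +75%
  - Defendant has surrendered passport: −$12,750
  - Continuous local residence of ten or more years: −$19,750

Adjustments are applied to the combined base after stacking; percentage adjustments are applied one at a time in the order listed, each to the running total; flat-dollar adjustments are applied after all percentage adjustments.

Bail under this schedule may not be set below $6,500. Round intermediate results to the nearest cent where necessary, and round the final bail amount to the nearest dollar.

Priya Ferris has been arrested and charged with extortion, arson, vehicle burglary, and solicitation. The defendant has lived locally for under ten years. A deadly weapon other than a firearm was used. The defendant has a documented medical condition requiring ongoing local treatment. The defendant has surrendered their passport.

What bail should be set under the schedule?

Base amounts from the schedule: extortion $47,500; arson $79,000; vehicle burglary $7,450; solicitation $500.
Stacking rule: highest base plus 75% of each additional charge. Highest is arson at $79,000. Additional: $47,500 × 75% = $35,625; $7,450 × 75% = $5,587.50; $500 × 75% = $375. Combined base = $79,000 + $41,587.50 = $120,587.50.
Documented medical condition requiring ongoing local treatment (−10%): $120,587.50 × 0.9 = $108,528.75.
A deadly weapon other than a firearm was used (+75%): $108,528.75 × 1.75 = $189,925.31.
Defendant has surrendered passport (−$12,750 flat): $189,925.31 − $12,750 = $177,175.31.
$177,175.31 is at or above the $6,500 minimum.
Rounded to the nearest dollar: $177,175.

$177,175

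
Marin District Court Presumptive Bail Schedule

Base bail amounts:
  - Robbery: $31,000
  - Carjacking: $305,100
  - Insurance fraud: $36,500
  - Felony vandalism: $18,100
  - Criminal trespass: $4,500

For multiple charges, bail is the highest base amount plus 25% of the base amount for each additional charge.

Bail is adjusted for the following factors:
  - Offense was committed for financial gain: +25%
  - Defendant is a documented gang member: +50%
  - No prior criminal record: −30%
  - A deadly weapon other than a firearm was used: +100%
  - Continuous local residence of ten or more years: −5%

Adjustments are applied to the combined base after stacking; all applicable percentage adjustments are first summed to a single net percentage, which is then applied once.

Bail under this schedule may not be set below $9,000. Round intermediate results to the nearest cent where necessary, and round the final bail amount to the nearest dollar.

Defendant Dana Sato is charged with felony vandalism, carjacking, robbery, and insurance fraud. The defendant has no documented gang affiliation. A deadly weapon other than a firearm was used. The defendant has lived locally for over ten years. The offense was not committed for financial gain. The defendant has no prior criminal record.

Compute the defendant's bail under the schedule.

$538,725

Base amounts from the schedule: felony vandalism $18,100; carjacking $305,100; robbery $31,000; insurance fraud $36,500.
Stacking rule: highest base plus 25% of each additional charge. Highest is carjacking at $305,100. Additional: $18,100 × 25% = $4,525; $31,000 × 25% = $7,750; $36,500 × 25% = $9,125. Combined base = $305,100 + $21,400 = $326,500.
Net percentage adjustment: −30% +100% −5% = +65%. $326,500 × 1.65 = $538,725.
$538,725 is at or above the $9,000 minimum.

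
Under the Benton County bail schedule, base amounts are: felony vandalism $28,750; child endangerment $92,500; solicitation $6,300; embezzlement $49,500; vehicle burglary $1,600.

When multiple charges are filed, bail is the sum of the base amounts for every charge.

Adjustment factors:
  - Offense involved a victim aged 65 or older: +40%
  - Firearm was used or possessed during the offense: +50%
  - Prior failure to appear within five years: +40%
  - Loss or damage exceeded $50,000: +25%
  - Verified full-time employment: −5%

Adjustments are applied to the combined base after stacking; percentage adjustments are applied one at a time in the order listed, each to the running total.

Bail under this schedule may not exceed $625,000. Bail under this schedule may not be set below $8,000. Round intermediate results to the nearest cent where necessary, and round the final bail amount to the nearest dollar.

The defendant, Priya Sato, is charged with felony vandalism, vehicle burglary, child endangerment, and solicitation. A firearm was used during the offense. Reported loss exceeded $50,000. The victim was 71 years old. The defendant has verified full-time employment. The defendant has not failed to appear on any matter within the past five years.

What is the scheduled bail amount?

Base amounts from the schedule: felony vandalism $28,750; vehicle burglary $1,600; child endangerment $92,500; solicitation $6,300.
Stacking rule: sum of all bases. $28,750 + $1,600 + $92,500 + $6,300 = $129,150.
Offense involved a victim aged 65 or older (+40%): $129,150 × 1.4 = $180,810.
Firearm was used or possessed during the offense (+50%): $180,810 × 1.5 = $271,215.
Loss or damage exceeded $50,000 (+25%): $271,215 × 1.25 = $339,018.75.
Verified full-time employment (−5%): $339,018.75 × 0.95 = $322,067.81.
$322,067.81 is within the $625,000 maximum.
$322,067.81 is at or above the $8,000 minimum.
Rounded to the nearest dollar: $322,068.

$322,068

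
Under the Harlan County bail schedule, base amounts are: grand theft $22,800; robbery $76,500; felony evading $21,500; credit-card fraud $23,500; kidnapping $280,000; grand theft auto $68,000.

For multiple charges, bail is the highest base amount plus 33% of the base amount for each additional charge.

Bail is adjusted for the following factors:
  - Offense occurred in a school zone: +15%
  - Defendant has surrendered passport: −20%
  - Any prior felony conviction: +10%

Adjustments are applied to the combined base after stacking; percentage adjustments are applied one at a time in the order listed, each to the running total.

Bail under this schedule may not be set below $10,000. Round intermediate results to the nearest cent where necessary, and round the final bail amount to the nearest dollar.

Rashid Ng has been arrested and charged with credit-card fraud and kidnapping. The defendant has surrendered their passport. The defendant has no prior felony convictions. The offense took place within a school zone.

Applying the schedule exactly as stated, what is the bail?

$264,735

Base amounts from the schedule: credit-card fraud $23,500; kidnapping $280,000.
Stacking rule: highest base plus 33% of each additional charge. Highest is kidnapping at $280,000. Additional: $23,500 × 33% = $7,755. Combined base = $280,000 + $7,755 = $287,755.
Offense occurred in a school zone (+15%): $287,755 × 1.15 = $330,918.25.
Defendant has surrendered passport (−20%): $330,918.25 × 0.8 = $264,734.60.
$264,734.60 is at or above the $10,000 minimum.
Rounded to the nearest dollar: $264,735.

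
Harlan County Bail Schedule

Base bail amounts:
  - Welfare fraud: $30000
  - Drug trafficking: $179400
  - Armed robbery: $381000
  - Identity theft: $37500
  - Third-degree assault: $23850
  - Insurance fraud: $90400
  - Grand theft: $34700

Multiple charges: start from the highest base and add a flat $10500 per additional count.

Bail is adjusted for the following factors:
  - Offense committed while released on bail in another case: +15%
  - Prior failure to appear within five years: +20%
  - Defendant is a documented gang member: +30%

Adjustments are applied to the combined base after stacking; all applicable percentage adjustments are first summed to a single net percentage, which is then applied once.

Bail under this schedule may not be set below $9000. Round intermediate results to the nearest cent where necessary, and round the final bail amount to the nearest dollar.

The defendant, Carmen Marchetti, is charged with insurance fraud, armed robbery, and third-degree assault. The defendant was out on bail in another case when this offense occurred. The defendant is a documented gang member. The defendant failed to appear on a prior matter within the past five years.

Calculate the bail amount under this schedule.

Base amounts from the schedule: insurance fraud $90400; armed robbery $381000; third-degree assault $23850.
Stacking rule: highest base plus $10500 per additional charge. Highest is armed robbery at $381000; 2 additional charges → +$21000. Combined base = $402000.
Net percentage adjustment: +15% +20% +30% = +65%. $402000 × 1.65 = $663300.
$663300 is at or above the $9000 minimum.

$663300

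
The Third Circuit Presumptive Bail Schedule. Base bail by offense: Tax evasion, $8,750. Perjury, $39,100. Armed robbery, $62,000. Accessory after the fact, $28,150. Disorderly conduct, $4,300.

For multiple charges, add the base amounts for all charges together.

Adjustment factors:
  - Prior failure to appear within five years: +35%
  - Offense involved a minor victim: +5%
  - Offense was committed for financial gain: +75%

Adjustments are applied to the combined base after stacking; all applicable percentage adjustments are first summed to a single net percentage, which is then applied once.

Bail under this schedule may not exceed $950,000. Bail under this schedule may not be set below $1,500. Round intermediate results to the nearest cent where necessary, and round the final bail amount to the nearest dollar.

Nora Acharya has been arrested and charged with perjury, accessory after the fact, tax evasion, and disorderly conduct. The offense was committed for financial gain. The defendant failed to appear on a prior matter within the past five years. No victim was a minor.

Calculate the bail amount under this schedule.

$168,630

Base amounts from the schedule: perjury $39,100; accessory after the fact $28,150; tax evasion $8,750; disorderly conduct $4,300.
Stacking rule: sum of all bases. $39,100 + $28,150 + $8,750 + $4,300 = $80,300.
Net percentage adjustment: +35% +75% = +110%. $80,300 × 2.1 = $168,630.
$168,630 is within the $950,000 maximum.
$168,630 is at or above the $1,500 minimum.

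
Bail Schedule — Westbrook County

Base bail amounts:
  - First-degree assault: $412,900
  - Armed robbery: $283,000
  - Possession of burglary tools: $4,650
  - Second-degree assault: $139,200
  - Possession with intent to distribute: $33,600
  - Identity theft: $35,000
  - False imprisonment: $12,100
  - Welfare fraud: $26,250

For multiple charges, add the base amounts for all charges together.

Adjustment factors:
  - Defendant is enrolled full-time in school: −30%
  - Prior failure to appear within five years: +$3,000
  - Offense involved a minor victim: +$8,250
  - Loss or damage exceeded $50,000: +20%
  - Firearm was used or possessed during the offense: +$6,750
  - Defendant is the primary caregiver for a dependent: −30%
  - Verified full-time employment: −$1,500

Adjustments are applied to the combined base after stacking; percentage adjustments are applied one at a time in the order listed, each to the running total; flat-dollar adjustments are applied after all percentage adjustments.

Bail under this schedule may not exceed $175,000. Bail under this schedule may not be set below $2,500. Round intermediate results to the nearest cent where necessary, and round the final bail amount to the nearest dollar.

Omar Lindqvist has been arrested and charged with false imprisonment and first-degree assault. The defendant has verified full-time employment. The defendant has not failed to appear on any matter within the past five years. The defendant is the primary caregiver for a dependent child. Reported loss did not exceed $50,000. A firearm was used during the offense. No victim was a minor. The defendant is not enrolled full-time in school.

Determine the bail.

$175,000

Base amounts from the schedule: false imprisonment $12,100; first-degree assault $412,900.
Stacking rule: sum of all bases. $12,100 + $412,900 = $425,000.
Defendant is the primary caregiver for a dependent (−30%): $425,000 × 0.7 = $297,500.
Firearm was used or possessed during the offense (+$6,750 flat): $297,500 + $6,750 = $304,250.
Verified full-time employment (−$1,500 flat): $304,250 − $1,500 = $302,750.
Result $302,750 exceeds the maximum of $175,000; bail is capped at $175,000.
$175,000 is at or above the $2,500 minimum.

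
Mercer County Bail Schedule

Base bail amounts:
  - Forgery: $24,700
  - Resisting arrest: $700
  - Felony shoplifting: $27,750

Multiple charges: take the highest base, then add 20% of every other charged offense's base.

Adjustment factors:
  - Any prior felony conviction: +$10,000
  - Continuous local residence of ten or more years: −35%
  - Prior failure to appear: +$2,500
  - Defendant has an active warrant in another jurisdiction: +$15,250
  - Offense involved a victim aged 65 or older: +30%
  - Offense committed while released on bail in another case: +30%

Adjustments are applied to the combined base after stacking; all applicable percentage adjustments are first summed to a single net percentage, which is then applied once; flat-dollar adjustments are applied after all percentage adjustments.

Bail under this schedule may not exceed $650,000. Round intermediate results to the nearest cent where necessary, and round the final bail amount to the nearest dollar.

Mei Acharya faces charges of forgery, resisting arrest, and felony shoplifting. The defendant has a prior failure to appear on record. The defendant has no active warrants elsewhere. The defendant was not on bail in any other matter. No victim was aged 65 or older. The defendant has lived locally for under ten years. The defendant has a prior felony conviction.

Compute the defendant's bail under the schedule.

Base amounts from the schedule: forgery $24,700; resisting arrest $700; felony shoplifting $27,750.
Stacking rule: highest base plus 20% of each additional charge. Highest is felony shoplifting at $27,750. Additional: $24,700 × 20% = $4,940; $700 × 20% = $140. Combined base = $27,750 + $5,080 = $32,830.
Any prior felony conviction (+$10,000 flat): $32,830 + $10,000 = $42,830.
Prior failure to appear (+$2,500 flat): $42,830 + $2,500 = $45,330.
$45,330 is within the $650,000 maximum.

$45,330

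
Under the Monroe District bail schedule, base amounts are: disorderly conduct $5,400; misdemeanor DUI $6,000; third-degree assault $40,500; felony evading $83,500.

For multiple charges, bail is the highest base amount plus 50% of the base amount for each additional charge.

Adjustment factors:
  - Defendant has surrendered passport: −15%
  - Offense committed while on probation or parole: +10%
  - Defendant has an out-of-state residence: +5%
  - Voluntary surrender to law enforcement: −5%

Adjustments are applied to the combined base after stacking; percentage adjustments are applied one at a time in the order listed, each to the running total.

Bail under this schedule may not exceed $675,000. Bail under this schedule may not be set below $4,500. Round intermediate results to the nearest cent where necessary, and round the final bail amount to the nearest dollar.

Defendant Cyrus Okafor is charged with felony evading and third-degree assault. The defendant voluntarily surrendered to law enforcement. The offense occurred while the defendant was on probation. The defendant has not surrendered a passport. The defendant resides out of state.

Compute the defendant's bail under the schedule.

$113,840

Base amounts from the schedule: felony evading $83,500; third-degree assault $40,500.
Stacking rule: highest base plus 50% of each additional charge. Highest is felony evading at $83,500. Additional: $40,500 × 50% = $20,250. Combined base = $83,500 + $20,250 = $103,750.
Offense committed while on probation or parole (+10%): $103,750 × 1.1 = $114,125.
Defendant has an out-of-state residence (+5%): $114,125 × 1.05 = $119,831.25.
Voluntary surrender to law enforcement (−5%): $119,831.25 × 0.95 = $113,839.69.
$113,839.69 is within the $675,000 maximum.
$113,839.69 is at or above the $4,500 minimum.
Rounded to the nearest dollar: $113,840.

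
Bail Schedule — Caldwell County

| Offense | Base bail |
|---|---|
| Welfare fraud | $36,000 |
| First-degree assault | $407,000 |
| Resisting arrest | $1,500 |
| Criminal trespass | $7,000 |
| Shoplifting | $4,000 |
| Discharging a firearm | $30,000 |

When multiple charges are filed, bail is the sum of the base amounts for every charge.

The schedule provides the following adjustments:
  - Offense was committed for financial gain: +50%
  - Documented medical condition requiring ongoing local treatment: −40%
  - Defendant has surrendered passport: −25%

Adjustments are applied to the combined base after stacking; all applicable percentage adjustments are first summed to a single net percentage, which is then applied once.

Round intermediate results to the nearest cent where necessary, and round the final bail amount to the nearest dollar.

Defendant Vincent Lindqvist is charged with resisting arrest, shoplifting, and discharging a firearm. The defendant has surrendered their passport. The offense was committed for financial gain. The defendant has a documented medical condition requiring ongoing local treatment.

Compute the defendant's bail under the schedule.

$30,175

Base amounts from the schedule: resisting arrest $1,500; shoplifting $4,000; discharging a firearm $30,000.
Stacking rule: sum of all bases. $1,500 + $4,000 + $30,000 = $35,500.
Net percentage adjustment: +50% −40% −25% = −15%. $35,500 × 0.85 = $30,175.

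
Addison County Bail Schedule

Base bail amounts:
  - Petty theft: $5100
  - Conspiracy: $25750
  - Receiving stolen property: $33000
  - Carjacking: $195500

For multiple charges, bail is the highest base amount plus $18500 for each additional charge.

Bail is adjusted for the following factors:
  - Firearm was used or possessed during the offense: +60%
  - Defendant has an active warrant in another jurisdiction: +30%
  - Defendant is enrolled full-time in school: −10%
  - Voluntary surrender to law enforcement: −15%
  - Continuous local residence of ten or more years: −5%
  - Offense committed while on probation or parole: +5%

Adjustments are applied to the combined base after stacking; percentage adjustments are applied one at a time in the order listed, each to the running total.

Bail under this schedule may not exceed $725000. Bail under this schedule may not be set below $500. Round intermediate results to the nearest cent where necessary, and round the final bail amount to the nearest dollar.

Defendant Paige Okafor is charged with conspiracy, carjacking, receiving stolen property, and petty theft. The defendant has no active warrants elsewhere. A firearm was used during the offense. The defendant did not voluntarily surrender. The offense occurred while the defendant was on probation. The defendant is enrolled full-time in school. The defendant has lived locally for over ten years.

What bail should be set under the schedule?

$360536

Base amounts from the schedule: conspiracy $25750; carjacking $195500; receiving stolen property $33000; petty theft $5100.
Stacking rule: highest base plus $18500 per additional charge. Highest is carjacking at $195500; 3 additional charges → +$55500. Combined base = $251000.
Firearm was used or possessed during the offense (+60%): $251000 × 1.6 = $401600.
Defendant is enrolled full-time in school (−10%): $401600 × 0.9 = $361440.
Continuous local residence of ten or more years (−5%): $361440 × 0.95 = $343368.
Offense committed while on probation or parole (+5%): $343368 × 1.05 = $360536.40.
$360536.40 is within the $725000 maximum.
$360536.40 is at or above the $500 minimum.
Rounded to the nearest dollar: $360536.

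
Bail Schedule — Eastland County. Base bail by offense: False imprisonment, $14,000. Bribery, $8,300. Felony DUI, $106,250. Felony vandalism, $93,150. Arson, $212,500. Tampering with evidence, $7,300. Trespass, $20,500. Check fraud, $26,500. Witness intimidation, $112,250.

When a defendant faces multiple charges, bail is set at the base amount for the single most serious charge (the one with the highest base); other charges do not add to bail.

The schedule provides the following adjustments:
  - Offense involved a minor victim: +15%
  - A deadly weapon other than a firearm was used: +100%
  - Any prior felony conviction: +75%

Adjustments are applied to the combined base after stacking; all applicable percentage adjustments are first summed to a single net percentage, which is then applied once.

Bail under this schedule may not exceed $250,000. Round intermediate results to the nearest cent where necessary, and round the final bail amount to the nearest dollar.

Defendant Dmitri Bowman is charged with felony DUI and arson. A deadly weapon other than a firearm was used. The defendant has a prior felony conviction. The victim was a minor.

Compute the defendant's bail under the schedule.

Base amounts from the schedule: felony DUI $106,250; arson $212,500.
Stacking rule: use the highest base only. Highest is arson at $212,500. Combined base = $212,500.
Net percentage adjustment: +15% +100% +75% = +190%. $212,500 × 2.9 = $616,250.
Result $616,250 exceeds the maximum of $250,000; bail is capped at $250,000.

$250,000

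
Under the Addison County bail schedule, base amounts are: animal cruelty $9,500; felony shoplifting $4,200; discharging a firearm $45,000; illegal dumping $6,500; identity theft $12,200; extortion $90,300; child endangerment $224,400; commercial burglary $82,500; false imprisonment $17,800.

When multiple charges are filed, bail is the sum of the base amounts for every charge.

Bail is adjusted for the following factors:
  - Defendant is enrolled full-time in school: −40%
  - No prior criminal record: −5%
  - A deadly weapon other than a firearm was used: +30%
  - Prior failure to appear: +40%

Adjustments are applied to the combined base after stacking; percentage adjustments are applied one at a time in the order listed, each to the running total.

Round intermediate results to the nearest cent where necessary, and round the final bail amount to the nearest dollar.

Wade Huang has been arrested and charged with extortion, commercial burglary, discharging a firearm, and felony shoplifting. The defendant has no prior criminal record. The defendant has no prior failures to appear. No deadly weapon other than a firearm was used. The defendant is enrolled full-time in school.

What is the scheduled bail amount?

$126,540

Base amounts from the schedule: extortion $90,300; commercial burglary $82,500; discharging a firearm $45,000; felony shoplifting $4,200.
Stacking rule: sum of all bases. $90,300 + $82,500 + $45,000 + $4,200 = $222,000.
Defendant is enrolled full-time in school (−40%): $222,000 × 0.6 = $133,200.
No prior criminal record (−5%): $133,200 × 0.95 = $126,540.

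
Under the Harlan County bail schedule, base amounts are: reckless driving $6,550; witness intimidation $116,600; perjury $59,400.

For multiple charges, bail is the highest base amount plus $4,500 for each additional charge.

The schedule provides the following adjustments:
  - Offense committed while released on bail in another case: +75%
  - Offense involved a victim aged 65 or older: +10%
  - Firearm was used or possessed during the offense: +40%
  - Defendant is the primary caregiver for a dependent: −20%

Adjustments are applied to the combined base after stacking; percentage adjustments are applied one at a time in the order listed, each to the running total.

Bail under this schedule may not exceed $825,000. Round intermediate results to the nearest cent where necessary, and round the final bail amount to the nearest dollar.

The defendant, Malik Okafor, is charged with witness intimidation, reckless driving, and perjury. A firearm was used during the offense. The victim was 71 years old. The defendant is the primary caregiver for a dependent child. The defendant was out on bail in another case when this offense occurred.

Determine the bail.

Base amounts from the schedule: witness intimidation $116,600; reckless driving $6,550; perjury $59,400.
Stacking rule: highest base plus $4,500 per additional charge. Highest is witness intimidation at $116,600; 2 additional charges → +$9,000. Combined base = $125,600.
Offense committed while released on bail in another case (+75%): $125,600 × 1.75 = $219,800.
Offense involved a victim aged 65 or older (+10%): $219,800 × 1.1 = $241,780.
Firearm was used or possessed during the offense (+40%): $241,780 × 1.4 = $338,492.
Defendant is the primary caregiver for a dependent (−20%): $338,492 × 0.8 = $270,793.60.
$270,793.60 is within the $825,000 maximum.
Rounded to the nearest dollar: $270,794.

$270,794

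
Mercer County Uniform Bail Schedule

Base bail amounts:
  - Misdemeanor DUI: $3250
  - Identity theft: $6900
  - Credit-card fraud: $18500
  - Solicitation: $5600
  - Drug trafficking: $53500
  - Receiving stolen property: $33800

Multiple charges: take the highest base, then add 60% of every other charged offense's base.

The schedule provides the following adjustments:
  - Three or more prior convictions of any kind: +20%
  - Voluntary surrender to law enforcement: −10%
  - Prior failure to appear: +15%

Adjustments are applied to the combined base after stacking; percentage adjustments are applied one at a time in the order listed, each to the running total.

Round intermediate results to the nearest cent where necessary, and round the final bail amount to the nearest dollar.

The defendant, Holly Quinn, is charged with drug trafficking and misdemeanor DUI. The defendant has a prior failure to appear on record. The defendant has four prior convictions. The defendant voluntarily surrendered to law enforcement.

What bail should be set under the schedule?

Base amounts from the schedule: drug trafficking $53500; misdemeanor DUI $3250.
Stacking rule: highest base plus 60% of each additional charge. Highest is drug trafficking at $53500. Additional: $3250 × 60% = $1950. Combined base = $53500 + $1950 = $55450.
Three or more prior convictions of any kind (+20%): $55450 × 1.2 = $66540.
Voluntary surrender to law enforcement (−10%): $66540 × 0.9 = $59886.
Prior failure to appear (+15%): $59886 × 1.15 = $68868.90.
Rounded to the nearest dollar: $68869.

$68869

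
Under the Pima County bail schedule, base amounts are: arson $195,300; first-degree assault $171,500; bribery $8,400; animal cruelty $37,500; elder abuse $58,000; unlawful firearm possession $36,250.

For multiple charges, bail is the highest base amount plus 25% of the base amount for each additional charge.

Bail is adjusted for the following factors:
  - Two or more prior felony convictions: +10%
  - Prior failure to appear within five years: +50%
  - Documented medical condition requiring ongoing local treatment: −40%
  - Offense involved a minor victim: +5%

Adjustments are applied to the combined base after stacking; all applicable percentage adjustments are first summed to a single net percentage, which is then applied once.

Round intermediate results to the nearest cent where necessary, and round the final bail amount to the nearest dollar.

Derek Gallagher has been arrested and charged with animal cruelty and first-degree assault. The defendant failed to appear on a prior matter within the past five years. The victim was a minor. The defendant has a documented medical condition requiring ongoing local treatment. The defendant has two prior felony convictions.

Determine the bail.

Base amounts from the schedule: animal cruelty $37,500; first-degree assault $171,500.
Stacking rule: highest base plus 25% of each additional charge. Highest is first-degree assault at $171,500. Additional: $37,500 × 25% = $9,375. Combined base = $171,500 + $9,375 = $180,875.
Net percentage adjustment: +10% +50% −40% +5% = +25%. $180,875 × 1.25 = $226,093.75.
Rounded to the nearest dollar: $226,094.

$226,094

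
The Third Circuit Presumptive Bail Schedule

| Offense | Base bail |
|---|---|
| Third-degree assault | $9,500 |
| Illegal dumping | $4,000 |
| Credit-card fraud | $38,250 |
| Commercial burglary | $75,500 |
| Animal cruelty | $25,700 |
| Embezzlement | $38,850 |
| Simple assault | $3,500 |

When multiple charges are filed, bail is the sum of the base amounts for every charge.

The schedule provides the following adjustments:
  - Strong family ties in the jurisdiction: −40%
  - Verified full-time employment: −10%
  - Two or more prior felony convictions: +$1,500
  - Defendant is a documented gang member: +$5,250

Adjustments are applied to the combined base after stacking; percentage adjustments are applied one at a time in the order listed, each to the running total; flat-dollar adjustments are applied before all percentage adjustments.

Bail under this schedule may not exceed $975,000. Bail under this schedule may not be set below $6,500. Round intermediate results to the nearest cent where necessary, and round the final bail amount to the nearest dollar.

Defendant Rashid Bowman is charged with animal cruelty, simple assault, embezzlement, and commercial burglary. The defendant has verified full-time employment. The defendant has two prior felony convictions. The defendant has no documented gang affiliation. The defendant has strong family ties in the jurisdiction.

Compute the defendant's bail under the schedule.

Base amounts from the schedule: animal cruelty $25,700; simple assault $3,500; embezzlement $38,850; commercial burglary $75,500.
Stacking rule: sum of all bases. $25,700 + $3,500 + $38,850 + $75,500 = $143,550.
Two or more prior felony convictions (+$1,500 flat): $143,550 + $1,500 = $145,050.
Strong family ties in the jurisdiction (−40%): $145,050 × 0.6 = $87,030.
Verified full-time employment (−10%): $87,030 × 0.9 = $78,327.
$78,327 is within the $975,000 maximum.
$78,327 is at or above the $6,500 minimum.

$78,327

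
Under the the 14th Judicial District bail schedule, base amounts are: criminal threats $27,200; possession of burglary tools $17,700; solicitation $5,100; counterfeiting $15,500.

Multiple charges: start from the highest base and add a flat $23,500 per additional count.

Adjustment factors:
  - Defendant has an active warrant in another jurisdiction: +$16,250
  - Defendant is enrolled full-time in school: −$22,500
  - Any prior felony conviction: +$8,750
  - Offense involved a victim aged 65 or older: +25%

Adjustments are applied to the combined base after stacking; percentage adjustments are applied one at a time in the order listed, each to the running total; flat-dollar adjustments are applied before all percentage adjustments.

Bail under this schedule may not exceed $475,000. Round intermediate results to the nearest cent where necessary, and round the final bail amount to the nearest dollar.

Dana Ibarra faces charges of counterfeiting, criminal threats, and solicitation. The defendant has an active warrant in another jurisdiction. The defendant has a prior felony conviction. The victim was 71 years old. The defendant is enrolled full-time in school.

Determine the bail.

Base amounts from the schedule: counterfeiting $15,500; criminal threats $27,200; solicitation $5,100.
Stacking rule: highest base plus $23,500 per additional charge. Highest is criminal threats at $27,200; 2 additional charges → +$47,000. Combined base = $74,200.
Defendant has an active warrant in another jurisdiction (+$16,250 flat): $74,200 + $16,250 = $90,450.
Defendant is enrolled full-time in school (−$22,500 flat): $90,450 − $22,500 = $67,950.
Any prior felony conviction (+$8,750 flat): $67,950 + $8,750 = $76,700.
Offense involved a victim aged 65 or older (+25%): $76,700 × 1.25 = $95,875.
$95,875 is within the $475,000 maximum.

$95,875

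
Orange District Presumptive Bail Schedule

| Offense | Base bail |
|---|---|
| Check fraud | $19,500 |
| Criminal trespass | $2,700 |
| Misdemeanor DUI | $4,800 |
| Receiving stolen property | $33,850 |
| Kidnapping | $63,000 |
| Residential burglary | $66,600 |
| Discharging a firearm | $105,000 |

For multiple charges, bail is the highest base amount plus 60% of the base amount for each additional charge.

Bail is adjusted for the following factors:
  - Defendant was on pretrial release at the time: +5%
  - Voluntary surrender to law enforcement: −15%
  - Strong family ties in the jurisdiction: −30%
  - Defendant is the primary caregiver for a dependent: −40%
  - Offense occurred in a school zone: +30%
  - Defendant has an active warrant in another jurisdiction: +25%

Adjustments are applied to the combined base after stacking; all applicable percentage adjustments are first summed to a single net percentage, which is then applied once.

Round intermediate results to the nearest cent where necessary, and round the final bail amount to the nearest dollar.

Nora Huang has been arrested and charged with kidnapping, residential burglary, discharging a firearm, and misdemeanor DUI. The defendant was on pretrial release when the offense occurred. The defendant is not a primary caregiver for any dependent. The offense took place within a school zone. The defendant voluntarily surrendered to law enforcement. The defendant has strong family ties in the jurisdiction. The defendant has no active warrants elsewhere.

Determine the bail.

Base amounts from the schedule: kidnapping $63,000; residential burglary $66,600; discharging a firearm $105,000; misdemeanor DUI $4,800.
Stacking rule: highest base plus 60% of each additional charge. Highest is discharging a firearm at $105,000. Additional: $63,000 × 60% = $37,800; $66,600 × 60% = $39,960; $4,800 × 60% = $2,880. Combined base = $105,000 + $80,640 = $185,640.
Net percentage adjustment: +5% −15% −30% +30% = −10%. $185,640 × 0.9 = $167,076.

$167,076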